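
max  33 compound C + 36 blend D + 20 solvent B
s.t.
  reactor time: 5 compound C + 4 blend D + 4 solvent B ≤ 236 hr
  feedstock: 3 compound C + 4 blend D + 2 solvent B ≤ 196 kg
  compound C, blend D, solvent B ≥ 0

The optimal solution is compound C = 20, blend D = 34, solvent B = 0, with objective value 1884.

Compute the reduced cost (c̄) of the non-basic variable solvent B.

-4

Check each constraint at x*: reactor time 236/236 (tight); feedstock 196/196 (tight).
From A_Bᵀ y = c: 5·y_reactor time + 3·y_feedstock = 33; 4·y_reactor time + 4·y_feedstock = 36.
This yields shadow prices y_reactor time = 3, y_feedstock = 6.
Reduced cost of solvent B: c₃ − yᵀa₃ = 20 − (3·4 + 6·2) = 20 − 24 = -4.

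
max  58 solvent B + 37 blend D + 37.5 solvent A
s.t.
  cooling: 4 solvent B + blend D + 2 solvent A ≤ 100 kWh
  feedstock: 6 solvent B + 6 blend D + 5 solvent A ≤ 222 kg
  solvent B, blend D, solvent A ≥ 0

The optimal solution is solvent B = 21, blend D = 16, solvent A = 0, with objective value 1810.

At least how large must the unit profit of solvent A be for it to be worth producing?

39

At the optimum: cooling uses 100 of 100 (binding); feedstock uses 222 of 222 (binding).
The binding rows give the dual system: 4·y_cooling + 6·y_feedstock = 58 and 1·y_cooling + 6·y_feedstock = 37.
→ y_cooling = 7 and y_feedstock = 5.
solvent A enters the basis when its profit ≥ yᵀa₃ = 7·2 + 5·5 = 39.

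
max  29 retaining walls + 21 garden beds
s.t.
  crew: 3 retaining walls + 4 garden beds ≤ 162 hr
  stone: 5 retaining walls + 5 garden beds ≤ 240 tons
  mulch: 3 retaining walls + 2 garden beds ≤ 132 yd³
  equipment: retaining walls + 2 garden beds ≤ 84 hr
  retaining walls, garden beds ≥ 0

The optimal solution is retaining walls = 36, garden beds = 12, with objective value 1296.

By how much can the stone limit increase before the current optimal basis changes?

Binding constraints: stone, mulch. The basis is B = [[5,5],[3,2]] with det -5.
Per unit increase in stone, x* moves by d = (-0.4, 0.6).
The basis stays optimal until crew becomes binding; allowable increase = 5 tons.

5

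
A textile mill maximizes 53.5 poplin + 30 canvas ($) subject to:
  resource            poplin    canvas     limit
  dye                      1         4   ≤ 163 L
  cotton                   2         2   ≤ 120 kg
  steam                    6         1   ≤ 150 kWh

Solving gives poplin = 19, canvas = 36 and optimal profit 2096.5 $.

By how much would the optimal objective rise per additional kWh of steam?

Check each constraint at x*: dye 163/163 (tight); cotton 110/120 (slack 10); steam 150/150 (tight).
Slack constraints have shadow price 0 (complementary slackness).
From A_Bᵀ y = c: 1·y_dye + 6·y_steam = 53.5; 4·y_dye + 1·y_steam = 30.
This yields shadow prices y_dye = 5.5, y_steam = 8.
Shadow price of steam = 8.

8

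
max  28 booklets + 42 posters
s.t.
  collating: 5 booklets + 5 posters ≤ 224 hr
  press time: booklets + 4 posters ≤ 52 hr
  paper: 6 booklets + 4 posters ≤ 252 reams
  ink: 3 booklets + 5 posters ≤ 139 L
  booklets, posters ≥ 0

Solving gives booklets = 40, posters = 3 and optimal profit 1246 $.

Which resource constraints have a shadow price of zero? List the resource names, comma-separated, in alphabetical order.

collating, ink

collating: 215/224 (slack 9)
press time: 52/52 (binding)
paper: 252/252 (binding)
ink: 135/139 (slack 4)
By complementary slackness, a constraint with positive slack has shadow price 0 → collating, ink.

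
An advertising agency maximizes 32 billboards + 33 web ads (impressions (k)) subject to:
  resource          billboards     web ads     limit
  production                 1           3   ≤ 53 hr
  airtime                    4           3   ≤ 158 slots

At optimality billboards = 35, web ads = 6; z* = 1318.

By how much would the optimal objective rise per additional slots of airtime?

7

At the optimum: production uses 53 of 53 (binding); airtime uses 158 of 158 (binding).
Dual feasibility on the basic columns requires 1·y_production + 4·y_airtime = 32, 3·y_production + 3·y_airtime = 33.
Solving: y_production = 4, y_airtime = 7.
Shadow price of airtime = 7.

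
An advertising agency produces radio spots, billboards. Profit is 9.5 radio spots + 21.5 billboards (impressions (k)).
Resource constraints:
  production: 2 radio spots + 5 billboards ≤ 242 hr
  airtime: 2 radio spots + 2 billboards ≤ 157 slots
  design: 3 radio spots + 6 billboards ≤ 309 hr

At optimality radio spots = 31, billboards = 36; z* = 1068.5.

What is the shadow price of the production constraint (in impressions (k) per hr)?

Binding: production and design. Non-binding: airtime (23 unused).
Slack constraints have shadow price 0 (complementary slackness).
Dual feasibility on the basic columns requires 2·y_production + 3·y_design = 9.5, 5·y_production + 6·y_design = 21.5.
This yields shadow prices y_production = 2.5, y_design = 1.5.
Shadow price of production = 2.5.

2.5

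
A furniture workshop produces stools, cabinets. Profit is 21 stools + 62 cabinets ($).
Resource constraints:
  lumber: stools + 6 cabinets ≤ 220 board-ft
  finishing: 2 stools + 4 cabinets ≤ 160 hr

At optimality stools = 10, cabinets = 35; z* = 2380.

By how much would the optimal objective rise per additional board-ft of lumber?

5

At the optimum: lumber uses 220 of 220 (binding); finishing uses 160 of 160 (binding).
The binding rows give the dual system: 1·y_lumber + 2·y_finishing = 21 and 6·y_lumber + 4·y_finishing = 62.
→ y_lumber = 5 and y_finishing = 8.
Shadow price of lumber = 5.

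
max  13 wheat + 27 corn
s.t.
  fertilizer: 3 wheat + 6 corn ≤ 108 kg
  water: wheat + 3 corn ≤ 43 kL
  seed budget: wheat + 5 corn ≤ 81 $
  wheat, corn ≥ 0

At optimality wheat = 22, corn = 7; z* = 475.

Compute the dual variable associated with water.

1

Binding: fertilizer and water. Non-binding: seed budget (24 unused).
Since seed budget is not tight, its dual is 0.
Dual feasibility on the basic columns requires 3·y_fertilizer + 1·y_water = 13, 6·y_fertilizer + 3·y_water = 27.
→ y_fertilizer = 4 and y_water = 1.
Shadow price of water = 1.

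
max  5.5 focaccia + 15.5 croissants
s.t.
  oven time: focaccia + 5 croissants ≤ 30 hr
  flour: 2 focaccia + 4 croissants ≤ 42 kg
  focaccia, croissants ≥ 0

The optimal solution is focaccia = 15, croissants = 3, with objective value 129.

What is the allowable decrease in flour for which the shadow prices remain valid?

18

Binding constraints: oven time, flour. The basis is B = [[1,5],[2,4]] with det -6.
Per unit decrease in flour, x* moves by d = (-0.8333, 0.1667).
The basis stays optimal until focaccia reaches 0; allowable decrease = 18 kg.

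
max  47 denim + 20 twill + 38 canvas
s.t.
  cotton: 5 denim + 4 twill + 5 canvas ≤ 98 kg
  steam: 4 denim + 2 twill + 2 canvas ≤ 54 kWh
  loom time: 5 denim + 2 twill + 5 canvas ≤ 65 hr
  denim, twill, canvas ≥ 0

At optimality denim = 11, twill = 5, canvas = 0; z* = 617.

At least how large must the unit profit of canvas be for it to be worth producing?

At the optimum: cotton uses 75 of 98 (slack = 23); steam uses 54 of 54 (binding); loom time uses 65 of 65 (binding).
Since cotton is not tight, its dual is 0.
The binding rows give the dual system: 4·y_steam + 5·y_loom time = 47 and 2·y_steam + 2·y_loom time = 20.
This yields shadow prices y_steam = 3, y_loom time = 7.
canvas enters the basis when its profit ≥ yᵀa₃ = 3·2 + 7·5 = 41.

41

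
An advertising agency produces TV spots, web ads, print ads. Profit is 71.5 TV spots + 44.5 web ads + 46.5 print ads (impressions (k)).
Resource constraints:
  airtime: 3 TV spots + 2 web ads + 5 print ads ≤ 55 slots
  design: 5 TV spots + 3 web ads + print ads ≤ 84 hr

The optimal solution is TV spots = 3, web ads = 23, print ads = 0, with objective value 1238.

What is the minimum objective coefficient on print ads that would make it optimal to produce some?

Both airtime and design are binding at x*.
The binding rows give the dual system: 3·y_airtime + 5·y_design = 71.5 and 2·y_airtime + 3·y_design = 44.5.
Solving: y_airtime = 8, y_design = 9.5.
print ads enters the basis when its profit ≥ yᵀa₃ = 8·5 + 9.5·1 = 49.5.

49.5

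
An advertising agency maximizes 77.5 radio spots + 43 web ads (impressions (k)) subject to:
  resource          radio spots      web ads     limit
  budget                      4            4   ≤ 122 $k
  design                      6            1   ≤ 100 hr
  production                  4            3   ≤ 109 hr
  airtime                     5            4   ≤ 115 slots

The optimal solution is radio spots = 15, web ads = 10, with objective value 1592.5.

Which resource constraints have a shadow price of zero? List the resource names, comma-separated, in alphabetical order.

budget, production

budget: 100/122 (slack 22)
design: 100/100 (binding)
production: 90/109 (slack 19)
airtime: 115/115 (binding)
By complementary slackness, a constraint with positive slack has shadow price 0 → budget, production.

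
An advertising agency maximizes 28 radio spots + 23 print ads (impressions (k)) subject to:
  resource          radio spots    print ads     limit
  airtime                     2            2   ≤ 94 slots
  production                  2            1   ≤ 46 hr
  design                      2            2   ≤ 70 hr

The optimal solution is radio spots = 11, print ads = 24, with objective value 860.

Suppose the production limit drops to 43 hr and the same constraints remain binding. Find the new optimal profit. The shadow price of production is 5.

Δb = -3, so new z* = 860 + (5)·(-3) = 860 − 15 = 845.

845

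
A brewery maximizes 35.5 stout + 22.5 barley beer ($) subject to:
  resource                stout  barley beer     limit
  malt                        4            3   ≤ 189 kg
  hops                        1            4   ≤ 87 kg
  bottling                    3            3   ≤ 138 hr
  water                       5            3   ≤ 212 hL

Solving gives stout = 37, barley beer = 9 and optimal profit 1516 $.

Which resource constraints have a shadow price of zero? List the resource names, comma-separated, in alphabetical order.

malt: 175/189 (slack 14)
hops: 73/87 (slack 14)
bottling: 138/138 (binding)
water: 212/212 (binding)
By complementary slackness, a constraint with positive slack has shadow price 0 → hops, malt.

hops, malt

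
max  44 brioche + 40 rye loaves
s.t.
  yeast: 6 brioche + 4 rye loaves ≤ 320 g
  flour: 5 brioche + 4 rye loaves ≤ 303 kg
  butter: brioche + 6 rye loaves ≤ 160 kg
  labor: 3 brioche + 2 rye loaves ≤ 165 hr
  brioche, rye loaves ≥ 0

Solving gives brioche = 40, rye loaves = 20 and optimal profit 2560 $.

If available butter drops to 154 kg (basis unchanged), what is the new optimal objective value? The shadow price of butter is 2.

2548

Δb = -6, so new z* = 2560 + (2)·(-6) = 2560 − 12 = 2548.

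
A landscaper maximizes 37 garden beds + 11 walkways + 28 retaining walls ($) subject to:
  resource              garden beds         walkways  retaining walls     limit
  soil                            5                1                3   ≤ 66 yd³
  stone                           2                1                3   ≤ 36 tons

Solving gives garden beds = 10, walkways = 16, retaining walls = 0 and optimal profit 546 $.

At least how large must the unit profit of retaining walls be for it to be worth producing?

Check each constraint at x*: soil 66/66 (tight); stone 36/36 (tight).
Dual feasibility on the basic columns requires 5·y_soil + 2·y_stone = 37, 1·y_soil + 1·y_stone = 11.
Solving: y_soil = 5, y_stone = 6.
retaining walls enters the basis when its profit ≥ yᵀa₃ = 5·3 + 6·3 = 33.

33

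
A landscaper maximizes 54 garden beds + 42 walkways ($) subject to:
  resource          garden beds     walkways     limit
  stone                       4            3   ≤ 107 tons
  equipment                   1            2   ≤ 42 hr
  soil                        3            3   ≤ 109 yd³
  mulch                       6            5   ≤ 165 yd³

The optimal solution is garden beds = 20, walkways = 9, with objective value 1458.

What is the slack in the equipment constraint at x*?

equipment used = 1·20 + 2·9 = 38; slack = 42 − 38 = 4.

4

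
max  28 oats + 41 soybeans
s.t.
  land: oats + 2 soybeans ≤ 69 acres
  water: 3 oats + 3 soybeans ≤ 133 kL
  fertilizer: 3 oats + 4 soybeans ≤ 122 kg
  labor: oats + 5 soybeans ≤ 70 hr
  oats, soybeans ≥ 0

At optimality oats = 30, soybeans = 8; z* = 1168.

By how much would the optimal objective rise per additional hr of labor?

1

Check each constraint at x*: land 46/69 (slack 23); water 114/133 (slack 19); fertilizer 122/122 (tight); labor 70/70 (tight).
Slack constraints have shadow price 0 (complementary slackness).
Dual feasibility on the basic columns requires 3·y_fertilizer + 1·y_labor = 28, 4·y_fertilizer + 5·y_labor = 41.
This yields shadow prices y_fertilizer = 9, y_labor = 1.
Shadow price of labor = 1.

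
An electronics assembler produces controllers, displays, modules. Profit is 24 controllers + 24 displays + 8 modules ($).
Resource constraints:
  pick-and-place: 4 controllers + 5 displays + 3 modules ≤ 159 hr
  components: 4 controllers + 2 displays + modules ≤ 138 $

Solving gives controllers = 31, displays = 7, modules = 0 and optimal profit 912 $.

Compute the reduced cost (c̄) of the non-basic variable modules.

-6

Both pick-and-place and components are binding at x*.
From A_Bᵀ y = c: 4·y_pick-and-place + 4·y_components = 24; 5·y_pick-and-place + 2·y_components = 24.
This yields shadow prices y_pick-and-place = 4, y_components = 2.
Reduced cost of modules: c₃ − yᵀa₃ = 8 − (4·3 + 2·1) = 8 − 14 = -6.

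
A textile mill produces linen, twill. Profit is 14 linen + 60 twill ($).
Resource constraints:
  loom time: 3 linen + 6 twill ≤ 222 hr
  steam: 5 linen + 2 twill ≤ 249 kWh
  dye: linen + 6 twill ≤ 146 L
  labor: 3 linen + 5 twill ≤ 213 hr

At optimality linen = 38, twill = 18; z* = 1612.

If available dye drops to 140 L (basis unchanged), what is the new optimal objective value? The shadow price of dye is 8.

Δb = -6, so new z* = 1612 + (8)·(-6) = 1612 − 48 = 1564.

1564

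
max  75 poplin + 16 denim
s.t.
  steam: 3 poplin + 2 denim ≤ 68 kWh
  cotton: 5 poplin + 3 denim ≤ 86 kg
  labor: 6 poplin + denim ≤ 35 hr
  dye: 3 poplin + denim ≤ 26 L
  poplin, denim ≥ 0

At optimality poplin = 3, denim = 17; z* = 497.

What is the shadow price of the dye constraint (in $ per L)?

Check each constraint at x*: steam 43/68 (slack 25); cotton 66/86 (slack 20); labor 35/35 (tight); dye 26/26 (tight).
Since steam, cotton are not tight, their duals are 0.
From A_Bᵀ y = c: 6·y_labor + 3·y_dye = 75; 1·y_labor + 1·y_dye = 16.
This yields shadow prices y_labor = 9, y_dye = 7.
Shadow price of dye = 7.

7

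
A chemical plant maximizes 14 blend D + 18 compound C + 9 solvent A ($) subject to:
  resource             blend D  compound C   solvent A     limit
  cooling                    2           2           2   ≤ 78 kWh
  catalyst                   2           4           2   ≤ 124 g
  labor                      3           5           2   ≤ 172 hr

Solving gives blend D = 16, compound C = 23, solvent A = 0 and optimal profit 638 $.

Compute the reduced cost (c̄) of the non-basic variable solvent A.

Binding: cooling and catalyst. Non-binding: labor (9 unused).
Since labor is not tight, its dual is 0.
The binding rows give the dual system: 2·y_cooling + 2·y_catalyst = 14 and 2·y_cooling + 4·y_catalyst = 18.
This yields shadow prices y_cooling = 5, y_catalyst = 2.
Reduced cost of solvent A: c₃ − yᵀa₃ = 9 − (5·2 + 2·2) = 9 − 14 = -5.

-5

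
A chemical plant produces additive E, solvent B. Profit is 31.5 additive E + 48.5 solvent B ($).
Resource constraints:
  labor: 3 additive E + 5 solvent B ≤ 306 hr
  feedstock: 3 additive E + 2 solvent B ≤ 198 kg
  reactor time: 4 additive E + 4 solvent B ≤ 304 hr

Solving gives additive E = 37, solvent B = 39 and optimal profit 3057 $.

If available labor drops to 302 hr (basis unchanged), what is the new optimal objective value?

3023

At the optimum: labor uses 306 of 306 (binding); feedstock uses 189 of 198 (slack = 9); reactor time uses 304 of 304 (binding).
Slack constraints have shadow price 0 (complementary slackness).
From A_Bᵀ y = c: 3·y_labor + 4·y_reactor time = 31.5; 5·y_labor + 4·y_reactor time = 48.5.
Solving: y_labor = 8.5, y_reactor time = 1.5.
Δz = y_labor·Δb = 8.5 × (-4) = -34, so new z* = 3057 − 34 = 3023.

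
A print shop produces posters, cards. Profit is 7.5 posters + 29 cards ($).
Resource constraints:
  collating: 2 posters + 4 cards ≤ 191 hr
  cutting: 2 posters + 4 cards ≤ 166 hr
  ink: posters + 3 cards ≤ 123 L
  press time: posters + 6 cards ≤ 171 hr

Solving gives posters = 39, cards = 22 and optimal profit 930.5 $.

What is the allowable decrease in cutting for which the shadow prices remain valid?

52

Binding constraints: cutting, press time. The basis is B = [[2,4],[1,6]] with det 8.
Per unit decrease in cutting, x* moves by d = (-0.75, 0.125).
The basis stays optimal until posters reaches 0; allowable decrease = 52 hr.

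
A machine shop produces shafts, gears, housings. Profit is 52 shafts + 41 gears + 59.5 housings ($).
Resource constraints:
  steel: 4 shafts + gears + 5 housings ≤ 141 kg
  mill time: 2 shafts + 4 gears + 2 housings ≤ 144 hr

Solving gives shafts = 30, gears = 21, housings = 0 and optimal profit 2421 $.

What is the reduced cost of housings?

Check each constraint at x*: steel 141/141 (tight); mill time 144/144 (tight).
Dual feasibility on the basic columns requires 4·y_steel + 2·y_mill time = 52, 1·y_steel + 4·y_mill time = 41.
→ y_steel = 9 and y_mill time = 8.
Reduced cost of housings: c₃ − yᵀa₃ = 59.5 − (9·5 + 8·2) = 59.5 − 61 = -1.5.

-1.5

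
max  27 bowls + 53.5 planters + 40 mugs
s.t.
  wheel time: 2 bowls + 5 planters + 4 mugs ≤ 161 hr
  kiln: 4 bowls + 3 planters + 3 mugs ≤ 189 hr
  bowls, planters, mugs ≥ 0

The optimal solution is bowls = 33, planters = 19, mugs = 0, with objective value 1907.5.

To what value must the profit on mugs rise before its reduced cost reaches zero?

44

At the optimum: wheel time uses 161 of 161 (binding); kiln uses 189 of 189 (binding).
Dual feasibility on the basic columns requires 2·y_wheel time + 4·y_kiln = 27, 5·y_wheel time + 3·y_kiln = 53.5.
→ y_wheel time = 9.5 and y_kiln = 2.
mugs enters the basis when its profit ≥ yᵀa₃ = 9.5·4 + 2·3 = 44.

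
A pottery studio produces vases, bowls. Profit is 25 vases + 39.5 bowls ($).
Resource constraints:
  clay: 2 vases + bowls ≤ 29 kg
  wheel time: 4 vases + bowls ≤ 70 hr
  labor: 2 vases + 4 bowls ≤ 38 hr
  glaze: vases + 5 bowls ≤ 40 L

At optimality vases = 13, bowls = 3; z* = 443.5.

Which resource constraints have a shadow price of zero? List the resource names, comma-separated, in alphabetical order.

glaze, wheel time

clay: 29/29 (binding)
wheel time: 55/70 (slack 15)
labor: 38/38 (binding)
glaze: 28/40 (slack 12)
By complementary slackness, a constraint with positive slack has shadow price 0 → glaze, wheel time.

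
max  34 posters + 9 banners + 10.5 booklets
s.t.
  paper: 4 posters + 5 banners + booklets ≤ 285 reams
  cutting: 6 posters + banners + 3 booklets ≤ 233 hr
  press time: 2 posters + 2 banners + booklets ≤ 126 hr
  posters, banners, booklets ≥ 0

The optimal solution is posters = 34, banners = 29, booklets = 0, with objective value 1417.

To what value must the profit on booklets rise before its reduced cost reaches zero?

17

Binding: cutting and press time. Non-binding: paper (4 unused).
By complementary slackness, y = 0 for the non-binding constraint.
From A_Bᵀ y = c: 6·y_cutting + 2·y_press time = 34; 1·y_cutting + 2·y_press time = 9.
This yields shadow prices y_cutting = 5, y_press time = 2.
booklets enters the basis when its profit ≥ yᵀa₃ = 5·3 + 2·1 = 17.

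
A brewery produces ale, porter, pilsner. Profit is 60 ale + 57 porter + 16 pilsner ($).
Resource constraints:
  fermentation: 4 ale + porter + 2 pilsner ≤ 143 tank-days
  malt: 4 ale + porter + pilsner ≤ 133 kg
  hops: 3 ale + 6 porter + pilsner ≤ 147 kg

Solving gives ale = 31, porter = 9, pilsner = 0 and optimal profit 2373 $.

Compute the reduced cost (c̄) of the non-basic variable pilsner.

Binding: malt and hops. Non-binding: fermentation (10 unused).
Slack constraints have shadow price 0 (complementary slackness).
From A_Bᵀ y = c: 4·y_malt + 3·y_hops = 60; 1·y_malt + 6·y_hops = 57.
→ y_malt = 9 and y_hops = 8.
Reduced cost of pilsner: c₃ − yᵀa₃ = 16 − (9·1 + 8·1) = 16 − 17 = -1.

-1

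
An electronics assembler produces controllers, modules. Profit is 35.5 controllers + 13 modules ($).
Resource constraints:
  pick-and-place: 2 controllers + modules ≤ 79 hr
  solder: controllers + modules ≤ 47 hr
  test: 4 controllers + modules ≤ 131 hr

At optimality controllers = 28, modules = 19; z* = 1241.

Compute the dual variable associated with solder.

5.5

At the optimum: pick-and-place uses 75 of 79 (slack = 4); solder uses 47 of 47 (binding); test uses 131 of 131 (binding).
Slack constraints have shadow price 0 (complementary slackness).
Dual feasibility on the basic columns requires 1·y_solder + 4·y_test = 35.5, 1·y_solder + 1·y_test = 13.
This yields shadow prices y_solder = 5.5, y_test = 7.5.
Shadow price of solder = 5.5.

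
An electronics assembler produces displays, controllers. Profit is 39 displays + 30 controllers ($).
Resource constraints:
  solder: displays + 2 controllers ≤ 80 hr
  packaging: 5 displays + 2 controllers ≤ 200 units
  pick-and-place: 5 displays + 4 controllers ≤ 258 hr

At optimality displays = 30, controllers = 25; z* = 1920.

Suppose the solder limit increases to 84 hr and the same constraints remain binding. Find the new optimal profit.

1956

Check each constraint at x*: solder 80/80 (tight); packaging 200/200 (tight); pick-and-place 250/258 (slack 8).
By complementary slackness, y = 0 for the non-binding constraint.
The binding rows give the dual system: 1·y_solder + 5·y_packaging = 39 and 2·y_solder + 2·y_packaging = 30.
This yields shadow prices y_solder = 9, y_packaging = 6.
Δz = y_solder·Δb = 9 × (4) = 36, so new z* = 1920 + 36 = 1956.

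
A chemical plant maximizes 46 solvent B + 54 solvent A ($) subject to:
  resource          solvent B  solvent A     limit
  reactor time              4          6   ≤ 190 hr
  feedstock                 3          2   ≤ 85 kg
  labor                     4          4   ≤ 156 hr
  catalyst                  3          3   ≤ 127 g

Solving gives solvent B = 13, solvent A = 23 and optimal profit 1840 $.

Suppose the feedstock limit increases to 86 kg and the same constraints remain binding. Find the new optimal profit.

1846

Binding: reactor time and feedstock. Non-binding: labor (12 unused), catalyst (19 unused).
Since labor, catalyst are not tight, their duals are 0.
From A_Bᵀ y = c: 4·y_reactor time + 3·y_feedstock = 46; 6·y_reactor time + 2·y_feedstock = 54.
Solving: y_reactor time = 7, y_feedstock = 6.
Δz = y_feedstock·Δb = 6 × (1) = 6, so new z* = 1840 + 6 = 1846.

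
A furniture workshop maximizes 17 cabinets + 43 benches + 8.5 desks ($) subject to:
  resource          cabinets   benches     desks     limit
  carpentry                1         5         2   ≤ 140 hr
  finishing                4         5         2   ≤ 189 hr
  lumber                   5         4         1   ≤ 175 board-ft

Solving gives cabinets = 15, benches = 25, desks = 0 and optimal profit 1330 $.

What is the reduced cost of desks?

-7.5

Check each constraint at x*: carpentry 140/140 (tight); finishing 185/189 (slack 4); lumber 175/175 (tight).
Since finishing is not tight, its dual is 0.
The binding rows give the dual system: 1·y_carpentry + 5·y_lumber = 17 and 5·y_carpentry + 4·y_lumber = 43.
→ y_carpentry = 7 and y_lumber = 2.
Reduced cost of desks: c₃ − yᵀa₃ = 8.5 − (7·2 + 2·1) = 8.5 − 16 = -7.5.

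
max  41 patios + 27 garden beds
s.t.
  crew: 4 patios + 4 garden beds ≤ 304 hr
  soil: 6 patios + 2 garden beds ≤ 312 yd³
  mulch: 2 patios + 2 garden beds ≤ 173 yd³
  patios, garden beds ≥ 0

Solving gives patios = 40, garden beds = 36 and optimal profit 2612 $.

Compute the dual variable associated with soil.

3.5

At the optimum: crew uses 304 of 304 (binding); soil uses 312 of 312 (binding); mulch uses 152 of 173 (slack = 21).
Slack constraints have shadow price 0 (complementary slackness).
The binding rows give the dual system: 4·y_crew + 6·y_soil = 41 and 4·y_crew + 2·y_soil = 27.
Solving: y_crew = 5, y_soil = 3.5.
Shadow price of soil = 3.5.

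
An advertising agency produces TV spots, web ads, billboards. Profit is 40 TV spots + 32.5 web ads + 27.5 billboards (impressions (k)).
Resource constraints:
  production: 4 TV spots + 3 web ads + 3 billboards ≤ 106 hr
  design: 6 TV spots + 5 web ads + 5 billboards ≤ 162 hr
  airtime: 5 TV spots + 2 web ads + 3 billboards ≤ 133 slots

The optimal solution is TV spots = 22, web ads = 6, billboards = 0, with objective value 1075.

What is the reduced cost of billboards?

Binding: production and design. Non-binding: airtime (11 unused).
Since airtime is not tight, its dual is 0.
From A_Bᵀ y = c: 4·y_production + 6·y_design = 40; 3·y_production + 5·y_design = 32.5.
This yields shadow prices y_production = 2.5, y_design = 5.
Reduced cost of billboards: c₃ − yᵀa₃ = 27.5 − (2.5·3 + 5·5) = 27.5 − 32.5 = -5.

-5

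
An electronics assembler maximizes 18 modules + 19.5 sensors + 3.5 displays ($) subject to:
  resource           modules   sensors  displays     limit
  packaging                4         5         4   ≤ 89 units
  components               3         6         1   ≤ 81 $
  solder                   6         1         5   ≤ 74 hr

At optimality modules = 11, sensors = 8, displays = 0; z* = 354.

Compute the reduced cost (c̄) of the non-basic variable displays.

-7

At the optimum: packaging uses 84 of 89 (slack = 5); components uses 81 of 81 (binding); solder uses 74 of 74 (binding).
Since packaging is not tight, its dual is 0.
From A_Bᵀ y = c: 3·y_components + 6·y_solder = 18; 6·y_components + 1·y_solder = 19.5.
→ y_components = 3 and y_solder = 1.5.
Reduced cost of displays: c₃ − yᵀa₃ = 3.5 − (3·1 + 1.5·5) = 3.5 − 10.5 = -7.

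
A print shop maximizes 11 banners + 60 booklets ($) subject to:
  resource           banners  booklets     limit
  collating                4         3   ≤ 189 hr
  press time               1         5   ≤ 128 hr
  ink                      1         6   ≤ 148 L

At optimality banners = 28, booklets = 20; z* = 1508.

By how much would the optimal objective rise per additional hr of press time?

Binding: press time and ink. Non-binding: collating (17 unused).
Since collating is not tight, its dual is 0.
Dual feasibility on the basic columns requires 1·y_press time + 1·y_ink = 11, 5·y_press time + 6·y_ink = 60.
This yields shadow prices y_press time = 6, y_ink = 5.
Shadow price of press time = 6.

6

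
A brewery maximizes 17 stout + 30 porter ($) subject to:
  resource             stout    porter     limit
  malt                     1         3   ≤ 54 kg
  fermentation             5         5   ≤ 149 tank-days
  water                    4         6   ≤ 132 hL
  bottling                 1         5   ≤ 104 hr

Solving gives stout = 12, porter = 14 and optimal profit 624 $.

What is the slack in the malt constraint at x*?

0

malt used = 1·12 + 3·14 = 54; slack = 54 − 54 = 0.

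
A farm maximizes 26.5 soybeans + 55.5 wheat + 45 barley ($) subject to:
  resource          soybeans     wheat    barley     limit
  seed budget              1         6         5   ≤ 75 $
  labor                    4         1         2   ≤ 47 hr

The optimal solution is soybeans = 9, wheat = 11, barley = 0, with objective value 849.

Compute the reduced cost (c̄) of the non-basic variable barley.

At the optimum: seed budget uses 75 of 75 (binding); labor uses 47 of 47 (binding).
From A_Bᵀ y = c: 1·y_seed budget + 4·y_labor = 26.5; 6·y_seed budget + 1·y_labor = 55.5.
→ y_seed budget = 8.5 and y_labor = 4.5.
Reduced cost of barley: c₃ − yᵀa₃ = 45 − (8.5·5 + 4.5·2) = 45 − 51.5 = -6.5.

-6.5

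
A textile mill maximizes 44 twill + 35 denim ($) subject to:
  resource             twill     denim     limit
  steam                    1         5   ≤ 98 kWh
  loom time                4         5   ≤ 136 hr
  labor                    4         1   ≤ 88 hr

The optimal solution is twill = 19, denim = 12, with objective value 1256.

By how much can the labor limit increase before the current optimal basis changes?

Binding constraints: loom time, labor. The basis is B = [[4,5],[4,1]] with det -16.
Per unit increase in labor, x* moves by d = (0.3125, -0.25).
The basis stays optimal until denim reaches 0; allowable increase = 48 hr.

48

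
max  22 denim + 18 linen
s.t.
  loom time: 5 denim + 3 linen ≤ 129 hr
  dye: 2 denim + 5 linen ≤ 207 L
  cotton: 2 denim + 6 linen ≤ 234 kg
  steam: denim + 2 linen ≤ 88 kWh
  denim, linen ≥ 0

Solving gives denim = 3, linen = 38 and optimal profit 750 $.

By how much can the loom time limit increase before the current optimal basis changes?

108

Binding constraints: loom time, cotton. The basis is B = [[5,3],[2,6]] with det 24.
Per unit increase in loom time, x* moves by d = (0.25, -0.0833).
The basis stays optimal until steam becomes binding; allowable increase = 108 hr.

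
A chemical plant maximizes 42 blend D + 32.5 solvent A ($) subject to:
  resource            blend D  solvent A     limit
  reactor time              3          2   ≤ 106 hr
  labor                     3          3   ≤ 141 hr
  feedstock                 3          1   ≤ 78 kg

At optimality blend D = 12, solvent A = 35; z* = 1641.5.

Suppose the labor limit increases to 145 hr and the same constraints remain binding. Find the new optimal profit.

1659.5

At the optimum: reactor time uses 106 of 106 (binding); labor uses 141 of 141 (binding); feedstock uses 71 of 78 (slack = 7).
Since feedstock is not tight, its dual is 0.
The binding rows give the dual system: 3·y_reactor time + 3·y_labor = 42 and 2·y_reactor time + 3·y_labor = 32.5.
→ y_reactor time = 9.5 and y_labor = 4.5.
Δz = y_labor·Δb = 4.5 × (4) = 18, so new z* = 1641.5 + 18 = 1659.5.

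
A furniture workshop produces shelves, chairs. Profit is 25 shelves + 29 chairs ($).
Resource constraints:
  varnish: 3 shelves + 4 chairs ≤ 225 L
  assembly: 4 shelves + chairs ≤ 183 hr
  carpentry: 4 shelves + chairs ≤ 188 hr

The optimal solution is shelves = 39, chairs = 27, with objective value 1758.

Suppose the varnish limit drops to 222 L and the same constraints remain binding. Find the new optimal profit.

Check each constraint at x*: varnish 225/225 (tight); assembly 183/183 (tight); carpentry 183/188 (slack 5).
Slack constraints have shadow price 0 (complementary slackness).
From A_Bᵀ y = c: 3·y_varnish + 4·y_assembly = 25; 4·y_varnish + 1·y_assembly = 29.
This yields shadow prices y_varnish = 7, y_assembly = 1.
Δz = y_varnish·Δb = 7 × (-3) = -21, so new z* = 1758 − 21 = 1737.

1737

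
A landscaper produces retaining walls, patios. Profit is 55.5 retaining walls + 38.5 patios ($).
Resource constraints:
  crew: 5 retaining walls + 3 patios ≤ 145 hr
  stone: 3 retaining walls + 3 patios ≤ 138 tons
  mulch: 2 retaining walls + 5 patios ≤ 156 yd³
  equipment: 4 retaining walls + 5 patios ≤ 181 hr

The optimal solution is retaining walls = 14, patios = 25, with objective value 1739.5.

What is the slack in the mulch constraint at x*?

mulch used = 2·14 + 5·25 = 153; slack = 156 − 153 = 3.

3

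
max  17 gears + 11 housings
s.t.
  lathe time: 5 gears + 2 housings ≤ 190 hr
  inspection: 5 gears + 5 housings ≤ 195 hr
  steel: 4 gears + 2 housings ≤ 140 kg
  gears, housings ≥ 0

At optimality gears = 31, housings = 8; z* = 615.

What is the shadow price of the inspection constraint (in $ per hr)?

1

Binding: inspection and steel. Non-binding: lathe time (19 unused).
By complementary slackness, y = 0 for the non-binding constraint.
From A_Bᵀ y = c: 5·y_inspection + 4·y_steel = 17; 5·y_inspection + 2·y_steel = 11.
→ y_inspection = 1 and y_steel = 3.
Shadow price of inspection = 1.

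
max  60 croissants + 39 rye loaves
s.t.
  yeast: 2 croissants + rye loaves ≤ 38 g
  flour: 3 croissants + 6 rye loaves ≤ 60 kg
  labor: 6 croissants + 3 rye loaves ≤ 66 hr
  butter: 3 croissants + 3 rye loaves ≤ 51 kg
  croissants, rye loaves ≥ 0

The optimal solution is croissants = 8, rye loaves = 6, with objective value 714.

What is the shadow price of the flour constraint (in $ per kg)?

At the optimum: yeast uses 22 of 38 (slack = 16); flour uses 60 of 60 (binding); labor uses 66 of 66 (binding); butter uses 42 of 51 (slack = 9).
Since yeast, butter are not tight, their duals are 0.
From A_Bᵀ y = c: 3·y_flour + 6·y_labor = 60; 6·y_flour + 3·y_labor = 39.
→ y_flour = 2 and y_labor = 9.
Shadow price of flour = 2.

2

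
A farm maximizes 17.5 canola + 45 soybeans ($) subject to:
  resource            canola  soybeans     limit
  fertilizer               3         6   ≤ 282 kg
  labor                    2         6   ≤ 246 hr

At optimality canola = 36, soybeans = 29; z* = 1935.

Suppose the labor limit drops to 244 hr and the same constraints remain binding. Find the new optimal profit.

1925

Both fertilizer and labor are binding at x*.
Dual feasibility on the basic columns requires 3·y_fertilizer + 2·y_labor = 17.5, 6·y_fertilizer + 6·y_labor = 45.
Solving: y_fertilizer = 2.5, y_labor = 5.
Δz = y_labor·Δb = 5 × (-2) = -10, so new z* = 1935 − 10 = 1925.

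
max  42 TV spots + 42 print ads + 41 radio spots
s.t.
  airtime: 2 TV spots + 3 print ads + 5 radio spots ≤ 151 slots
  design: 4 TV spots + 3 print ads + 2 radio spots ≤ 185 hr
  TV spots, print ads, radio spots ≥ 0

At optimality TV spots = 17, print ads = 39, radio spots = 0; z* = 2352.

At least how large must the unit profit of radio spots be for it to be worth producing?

Check each constraint at x*: airtime 151/151 (tight); design 185/185 (tight).
From A_Bᵀ y = c: 2·y_airtime + 4·y_design = 42; 3·y_airtime + 3·y_design = 42.
→ y_airtime = 7 and y_design = 7.
radio spots enters the basis when its profit ≥ yᵀa₃ = 7·5 + 7·2 = 49.

49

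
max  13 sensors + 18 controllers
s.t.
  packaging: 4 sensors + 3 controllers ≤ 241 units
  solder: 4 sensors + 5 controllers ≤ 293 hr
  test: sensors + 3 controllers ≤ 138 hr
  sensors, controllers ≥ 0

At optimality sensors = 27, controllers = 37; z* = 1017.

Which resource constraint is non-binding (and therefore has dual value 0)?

packaging: 219/241 (slack 22)
solder: 293/293 (binding)
test: 138/138 (binding)
By complementary slackness, a constraint with positive slack has shadow price 0 → packaging.

packaging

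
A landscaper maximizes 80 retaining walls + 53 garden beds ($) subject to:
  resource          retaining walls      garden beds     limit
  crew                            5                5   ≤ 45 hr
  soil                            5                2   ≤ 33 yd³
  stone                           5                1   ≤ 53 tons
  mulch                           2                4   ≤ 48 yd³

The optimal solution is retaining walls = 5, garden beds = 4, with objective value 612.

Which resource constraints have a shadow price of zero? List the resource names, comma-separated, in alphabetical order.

crew: 45/45 (binding)
soil: 33/33 (binding)
stone: 29/53 (slack 24)
mulch: 26/48 (slack 22)
By complementary slackness, a constraint with positive slack has shadow price 0 → mulch, stone.

mulch, stone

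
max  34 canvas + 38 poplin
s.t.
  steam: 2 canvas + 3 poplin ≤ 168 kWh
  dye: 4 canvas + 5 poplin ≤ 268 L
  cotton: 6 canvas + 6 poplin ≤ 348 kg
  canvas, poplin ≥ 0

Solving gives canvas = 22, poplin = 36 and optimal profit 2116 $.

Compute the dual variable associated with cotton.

Check each constraint at x*: steam 152/168 (slack 16); dye 268/268 (tight); cotton 348/348 (tight).
Since steam is not tight, its dual is 0.
The binding rows give the dual system: 4·y_dye + 6·y_cotton = 34 and 5·y_dye + 6·y_cotton = 38.
This yields shadow prices y_dye = 4, y_cotton = 3.
Shadow price of cotton = 3.

3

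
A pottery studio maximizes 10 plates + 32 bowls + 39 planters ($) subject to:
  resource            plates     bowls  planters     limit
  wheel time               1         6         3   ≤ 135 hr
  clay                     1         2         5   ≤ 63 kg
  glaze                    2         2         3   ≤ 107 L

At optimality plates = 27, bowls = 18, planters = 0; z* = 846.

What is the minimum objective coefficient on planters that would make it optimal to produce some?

44

At the optimum: wheel time uses 135 of 135 (binding); clay uses 63 of 63 (binding); glaze uses 90 of 107 (slack = 17).
Slack constraints have shadow price 0 (complementary slackness).
From A_Bᵀ y = c: 1·y_wheel time + 1·y_clay = 10; 6·y_wheel time + 2·y_clay = 32.
→ y_wheel time = 3 and y_clay = 7.
planters enters the basis when its profit ≥ yᵀa₃ = 3·3 + 7·5 = 44.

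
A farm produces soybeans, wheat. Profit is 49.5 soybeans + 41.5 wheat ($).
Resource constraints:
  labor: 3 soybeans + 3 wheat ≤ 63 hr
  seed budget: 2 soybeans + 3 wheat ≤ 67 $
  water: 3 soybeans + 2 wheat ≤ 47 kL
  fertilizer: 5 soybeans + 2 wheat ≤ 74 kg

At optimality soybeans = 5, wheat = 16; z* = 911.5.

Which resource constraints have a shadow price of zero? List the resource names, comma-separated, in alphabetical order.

labor: 63/63 (binding)
seed budget: 58/67 (slack 9)
water: 47/47 (binding)
fertilizer: 57/74 (slack 17)
By complementary slackness, a constraint with positive slack has shadow price 0 → fertilizer, seed budget.

fertilizer, seed budget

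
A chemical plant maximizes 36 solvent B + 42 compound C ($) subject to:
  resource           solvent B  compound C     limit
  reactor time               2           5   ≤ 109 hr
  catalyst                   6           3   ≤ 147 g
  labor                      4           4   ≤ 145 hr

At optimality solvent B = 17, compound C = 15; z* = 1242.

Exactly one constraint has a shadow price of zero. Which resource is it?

labor

reactor time: 109/109 (binding)
catalyst: 147/147 (binding)
labor: 128/145 (slack 17)
By complementary slackness, a constraint with positive slack has shadow price 0 → labor.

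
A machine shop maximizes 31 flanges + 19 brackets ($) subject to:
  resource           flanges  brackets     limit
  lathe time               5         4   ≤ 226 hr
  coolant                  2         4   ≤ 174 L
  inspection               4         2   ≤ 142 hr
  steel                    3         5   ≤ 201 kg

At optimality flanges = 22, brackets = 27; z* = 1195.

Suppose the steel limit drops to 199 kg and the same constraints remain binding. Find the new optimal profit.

Binding: inspection and steel. Non-binding: lathe time (8 unused), coolant (22 unused).
Slack constraints have shadow price 0 (complementary slackness).
From A_Bᵀ y = c: 4·y_inspection + 3·y_steel = 31; 2·y_inspection + 5·y_steel = 19.
Solving: y_inspection = 7, y_steel = 1.
Δz = y_steel·Δb = 1 × (-2) = -2, so new z* = 1195 − 2 = 1193.

1193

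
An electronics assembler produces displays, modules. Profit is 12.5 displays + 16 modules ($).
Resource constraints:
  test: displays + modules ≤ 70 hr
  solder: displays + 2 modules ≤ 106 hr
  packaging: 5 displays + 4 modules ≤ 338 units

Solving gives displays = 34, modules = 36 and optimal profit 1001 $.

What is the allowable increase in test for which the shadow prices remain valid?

4

Binding constraints: test, solder. The basis is B = [[1,1],[1,2]] with det 1.
Per unit increase in test, x* moves by d = (2, -1).
The basis stays optimal until packaging becomes binding; allowable increase = 4 hr.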